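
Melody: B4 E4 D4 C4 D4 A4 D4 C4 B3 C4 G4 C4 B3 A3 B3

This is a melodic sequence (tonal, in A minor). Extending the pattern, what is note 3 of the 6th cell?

Grouping in 5s, the 3rd note of each cell is D4, C4, B3.
Each moves down a 2nd. Continuing: A3 → G3 → F3.

F3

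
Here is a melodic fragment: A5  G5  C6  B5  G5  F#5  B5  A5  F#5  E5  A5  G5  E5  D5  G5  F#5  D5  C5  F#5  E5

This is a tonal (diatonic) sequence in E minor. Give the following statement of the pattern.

C5 B4 E5 D5

With a 4-note motive the entries are A5, G5, F#5, E5, D5, each down a 2nd from the previous.
From C5 the diatonic shape gives C5 B4 E5 D5.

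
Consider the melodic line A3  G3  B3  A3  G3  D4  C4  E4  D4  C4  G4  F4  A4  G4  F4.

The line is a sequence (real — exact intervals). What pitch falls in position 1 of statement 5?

F5

With 5-note cells, note 1 of each statement runs A3, D4, G4.
Carrying that up a 4th forward: C5 → F5.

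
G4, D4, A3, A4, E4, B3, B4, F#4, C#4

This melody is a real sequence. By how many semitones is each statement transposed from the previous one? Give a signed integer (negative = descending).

2

The 3-note cells begin on G4, A4, B4 — each up a 2nd from the last.
G4→A4 is 69 − 67 = 2 semitones.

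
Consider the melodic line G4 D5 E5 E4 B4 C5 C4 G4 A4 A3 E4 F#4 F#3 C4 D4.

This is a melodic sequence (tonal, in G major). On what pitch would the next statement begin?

Taking 3-note groups, the heads are G4, E4, C4, A3, F#3: the pattern moves down a 3rd.
One more step down a 3rd gives D3.

D3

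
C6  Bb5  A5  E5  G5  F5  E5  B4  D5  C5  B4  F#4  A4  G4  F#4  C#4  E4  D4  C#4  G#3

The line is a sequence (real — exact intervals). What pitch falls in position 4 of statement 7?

The unit is 4 notes. Position-4 pitches of the 5 shown cells: E5, B4, F#4, C#4, G#3.
Extending down a 4th: D#3 → A#2.

A#2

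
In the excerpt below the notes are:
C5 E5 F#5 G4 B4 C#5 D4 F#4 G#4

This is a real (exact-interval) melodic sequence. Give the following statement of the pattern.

A3 C#4 D#4

Taking 3-note groups, the heads are C5, G4, D4: the pattern moves down a 4th.
So cell 4 is A3 C#4 D#4.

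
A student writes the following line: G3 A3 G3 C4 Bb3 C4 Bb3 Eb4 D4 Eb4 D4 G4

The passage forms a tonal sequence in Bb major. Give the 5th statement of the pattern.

The 4-note cells begin on G3, Bb3, D4 — each up a 3rd from the last.
Extending up a 3rd: F4 → A4.
From A4 the diatonic shape gives A4 Bb4 A4 D5.

A4 Bb4 A4 D5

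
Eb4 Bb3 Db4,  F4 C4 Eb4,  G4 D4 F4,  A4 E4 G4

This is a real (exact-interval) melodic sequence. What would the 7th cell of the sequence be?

The 3-note cells begin on Eb4, F4, G4, A4 — each up a 2nd from the last.
Continuing the starts: B4 → C#5 → D#5.
So cell 7 is D#5 A#4 C#5.

D#5 A#4 C#5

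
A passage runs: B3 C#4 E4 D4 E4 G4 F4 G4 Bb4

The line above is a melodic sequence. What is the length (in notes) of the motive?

Try groups of 3 (3 cells in 9 notes):
B3 C#4 E4 | D4 E4 G4 | F4 G4 Bb4
Every group is a transposition up a 3rd of the one before; no shorter unit works.

3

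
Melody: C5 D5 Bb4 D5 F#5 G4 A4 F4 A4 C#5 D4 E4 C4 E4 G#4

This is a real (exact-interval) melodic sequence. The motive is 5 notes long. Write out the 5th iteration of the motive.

With a 5-note motive the entries are C5, G4, D4, each down a 4th from the previous.
Extending down a 4th: A3 → E3.
From E3 the exact shape gives E3 F#3 D3 F#3 A#3.

E3 F#3 D3 F#3 A#3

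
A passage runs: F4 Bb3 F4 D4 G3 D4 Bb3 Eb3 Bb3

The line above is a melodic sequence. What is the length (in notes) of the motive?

3

There are 9 notes; a 3-note unit gives 3 cells:
F4 Bb3 F4 | D4 G3 D4 | Bb3 Eb3 Bb3
That's a consistent down a 3rd shift per cell, and no other grouping gives one.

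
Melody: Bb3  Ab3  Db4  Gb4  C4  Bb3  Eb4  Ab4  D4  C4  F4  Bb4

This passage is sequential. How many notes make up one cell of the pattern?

4

12 notes total. Splitting into 3 groups of 4:
Bb3 Ab3 Db4 Gb4 | C4 Bb3 Eb4 Ab4 | D4 C4 F4 Bb4
Each cell is the previous one up a 2nd — so the unit is 4 notes.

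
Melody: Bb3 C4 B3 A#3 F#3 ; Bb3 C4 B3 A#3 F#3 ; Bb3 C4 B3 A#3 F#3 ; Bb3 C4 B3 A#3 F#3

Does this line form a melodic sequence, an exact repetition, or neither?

Each 5-note cell is identical (Bb3 C4 B3 A#3 F#3), restated at the same pitch.

repetition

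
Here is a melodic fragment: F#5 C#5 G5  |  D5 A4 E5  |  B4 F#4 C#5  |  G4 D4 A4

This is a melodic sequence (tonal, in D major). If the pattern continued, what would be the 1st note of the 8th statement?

The unit is 3 notes. Position-1 pitches of the 4 shown cells: F#5, D5, B4, G4.
Extending down a 3rd: E4 → C#4 → A3 → F#3.

F#3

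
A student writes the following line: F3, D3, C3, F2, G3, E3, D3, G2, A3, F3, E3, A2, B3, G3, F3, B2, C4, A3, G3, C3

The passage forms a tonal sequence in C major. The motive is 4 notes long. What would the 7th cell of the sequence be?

E4 C4 B3 E3

Unit = 4 notes; the statements start on F3, G3, A3, B3, C4, moving up a 2nd each time.
Continuing the starts: D4 → E4.
From E4 the diatonic shape gives E4 C4 B3 E3.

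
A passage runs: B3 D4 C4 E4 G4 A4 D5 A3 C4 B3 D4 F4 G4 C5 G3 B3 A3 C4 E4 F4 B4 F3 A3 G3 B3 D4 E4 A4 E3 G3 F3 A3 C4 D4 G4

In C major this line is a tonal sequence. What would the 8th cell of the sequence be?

B2 D3 C3 E3 G3 A3 D4

The 7-note cells begin on B3, A3, G3, F3, E3 — each down a 2nd from the last.
Continuing the starts: D3 → C3 → B2.
From B2 the diatonic shape gives B2 D3 C3 E3 G3 A3 D4.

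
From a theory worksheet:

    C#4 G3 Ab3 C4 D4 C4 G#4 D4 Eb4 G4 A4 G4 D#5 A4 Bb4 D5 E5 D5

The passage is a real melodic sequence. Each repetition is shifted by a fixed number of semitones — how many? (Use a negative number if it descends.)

The 6-note cells begin on C#4, G#4, D#5 — each up a 5th from the last.
Counting half-steps from C#4 to G#4: 7.

7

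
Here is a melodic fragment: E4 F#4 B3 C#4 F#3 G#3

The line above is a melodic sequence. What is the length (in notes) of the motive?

Try groups of 2 (3 cells in 6 notes):
E4 F#4 | B3 C#4 | F#3 G#3
Every group is a transposition down a 4th of the one before; no shorter unit works.

2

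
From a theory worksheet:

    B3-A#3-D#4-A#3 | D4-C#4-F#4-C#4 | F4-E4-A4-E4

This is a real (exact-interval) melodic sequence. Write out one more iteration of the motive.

The 4-note cells begin on B3, D4, F4 — each up a 3rd from the last.
Statement 4 starts on Ab4 and keeps the same exact contour: Ab4 G4 C5 G4.

Ab4 G4 C5 G4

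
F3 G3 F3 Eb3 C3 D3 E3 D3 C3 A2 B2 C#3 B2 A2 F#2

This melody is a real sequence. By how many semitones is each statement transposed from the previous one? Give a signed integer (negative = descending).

-3

The 5-note cells begin on F3, D3, B2 — each down a 3rd from the last.
Counting half-steps from F3 to D3: -3.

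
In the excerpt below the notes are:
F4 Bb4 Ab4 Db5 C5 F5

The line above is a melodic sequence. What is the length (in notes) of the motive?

2

There are 6 notes; a 2-note unit gives 3 cells:
F4 Bb4 | Ab4 Db5 | C5 F5
Each cell is the previous one up a 3rd — so the unit is 2 notes.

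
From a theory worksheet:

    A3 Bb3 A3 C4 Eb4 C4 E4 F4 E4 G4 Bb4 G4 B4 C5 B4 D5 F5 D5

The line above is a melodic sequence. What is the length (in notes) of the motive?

18 notes total. Splitting into 3 groups of 6:
A3 Bb3 A3 C4 Eb4 C4 | E4 F4 E4 G4 Bb4 G4 | B4 C5 B4 D5 F5 D5
Every group is a transposition up a 5th of the one before; no shorter unit works.

6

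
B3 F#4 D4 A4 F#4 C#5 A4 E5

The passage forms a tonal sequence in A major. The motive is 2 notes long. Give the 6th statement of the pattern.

E5 B5

Unit = 2 notes; the statements start on B3, D4, F#4, A4, moving up a 3rd each time.
Extending up a 3rd: C#5 → E5.
So cell 6 is E5 B5.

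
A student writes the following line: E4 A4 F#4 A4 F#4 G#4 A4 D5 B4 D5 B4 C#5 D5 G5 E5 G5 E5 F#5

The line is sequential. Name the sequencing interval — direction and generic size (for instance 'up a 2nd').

up a 4th

With a 6-note motive the entries are E4, A4, D5, each up a 4th from the previous.
E4 to A4 is up a 4th.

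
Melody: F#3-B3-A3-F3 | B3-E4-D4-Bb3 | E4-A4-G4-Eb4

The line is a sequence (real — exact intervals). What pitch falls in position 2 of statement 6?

The unit is 4 notes. Position-2 pitches of the 3 shown cells: B3, E4, A4.
Extending up a 4th: D5 → G5 → C6.

C6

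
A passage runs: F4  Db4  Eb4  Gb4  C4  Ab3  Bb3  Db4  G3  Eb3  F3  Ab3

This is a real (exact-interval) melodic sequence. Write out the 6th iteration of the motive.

The 4-note cells begin on F4, C4, G3 — each down a 4th from the last.
Carrying on: D3 → A2 → E2.
So cell 6 is E2 C2 D2 F2.

E2 C2 D2 F2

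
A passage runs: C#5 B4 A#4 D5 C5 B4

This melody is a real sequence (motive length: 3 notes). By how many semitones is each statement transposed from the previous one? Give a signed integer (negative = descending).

With a 3-note motive the entries are C#5, D5, each up a 2nd from the previous.
C#5→D5 is 74 − 73 = 1 semitones.

1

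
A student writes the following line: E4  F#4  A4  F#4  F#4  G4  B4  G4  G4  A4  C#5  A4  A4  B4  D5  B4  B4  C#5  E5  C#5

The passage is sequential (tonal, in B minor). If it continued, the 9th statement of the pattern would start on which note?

With a 4-note motive the entries are E4, F#4, G4, A4, B4, each up a 2nd from the previous.
Continuing: C#5 → D5 → E5 → F#5. Statement 9 starts on F#5.

F#5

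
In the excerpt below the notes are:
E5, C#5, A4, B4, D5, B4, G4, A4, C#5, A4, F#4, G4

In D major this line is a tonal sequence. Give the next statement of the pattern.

B4 G4 E4 F#4

The 4-note cells begin on E5, D5, C#5 — each down a 2nd from the last.
From B4 the diatonic shape gives B4 G4 E4 F#4.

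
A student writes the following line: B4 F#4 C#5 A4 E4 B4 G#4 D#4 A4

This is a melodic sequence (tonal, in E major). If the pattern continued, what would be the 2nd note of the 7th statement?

With 3-note cells, note 2 of each statement runs F#4, E4, D#4.
Extending down a 2nd: C#4 → B3 → A3 → G#3.

G#3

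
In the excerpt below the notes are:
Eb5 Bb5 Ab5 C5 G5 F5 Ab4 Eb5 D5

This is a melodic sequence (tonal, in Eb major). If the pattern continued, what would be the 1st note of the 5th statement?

D4

The unit is 3 notes. Position-1 pitches of the 3 shown cells: Eb5, C5, Ab4.
Carrying that down a 3rd forward: F4 → D4.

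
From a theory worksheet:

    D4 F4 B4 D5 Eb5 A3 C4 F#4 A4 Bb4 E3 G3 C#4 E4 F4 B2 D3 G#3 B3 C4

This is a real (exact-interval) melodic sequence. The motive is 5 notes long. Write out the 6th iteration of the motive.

Taking 5-note groups, the heads are D4, A3, E3, B2: the pattern moves down a 4th.
Extending down a 4th: F#2 → C#2.
From C#2 the exact shape gives C#2 E2 A#2 C#3 D3.

C#2 E2 A#2 C#3 D3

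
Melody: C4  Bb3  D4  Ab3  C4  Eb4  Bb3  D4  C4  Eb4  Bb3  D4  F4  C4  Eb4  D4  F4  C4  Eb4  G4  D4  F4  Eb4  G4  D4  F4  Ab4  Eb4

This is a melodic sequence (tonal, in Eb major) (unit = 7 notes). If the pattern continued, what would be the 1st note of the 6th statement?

Grouping in 7s, the 1st note of each cell is C4, D4, Eb4, F4.
Extending up a 2nd: G4 → Ab4.

Ab4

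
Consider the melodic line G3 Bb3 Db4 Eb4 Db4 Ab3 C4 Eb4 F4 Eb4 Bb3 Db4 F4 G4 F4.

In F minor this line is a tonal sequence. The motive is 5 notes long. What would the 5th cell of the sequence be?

Db4 F4 Ab4 Bb4 Ab4

With a 5-note motive the entries are G3, Ab3, Bb3, each up a 2nd from the previous.
Extending up a 2nd: C4 → Db4.
From Db4 the diatonic shape gives Db4 F4 Ab4 Bb4 Ab4.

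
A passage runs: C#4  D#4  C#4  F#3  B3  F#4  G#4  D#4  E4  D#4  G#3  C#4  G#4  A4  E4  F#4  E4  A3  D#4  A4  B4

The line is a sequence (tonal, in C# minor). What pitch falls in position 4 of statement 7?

Grouping in 7s, the 4th note of each cell is F#3, G#3, A3.
Each moves up a 2nd. Continuing: B3 → C#4 → D#4 → E4.

E4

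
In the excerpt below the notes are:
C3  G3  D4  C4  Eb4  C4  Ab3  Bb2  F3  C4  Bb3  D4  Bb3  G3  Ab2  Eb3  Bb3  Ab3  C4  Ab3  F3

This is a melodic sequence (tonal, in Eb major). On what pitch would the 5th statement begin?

The 7-note cells begin on C3, Bb2, Ab2 — each down a 2nd from the last.
Continuing: G2 → F2. Statement 5 starts on F2.

F2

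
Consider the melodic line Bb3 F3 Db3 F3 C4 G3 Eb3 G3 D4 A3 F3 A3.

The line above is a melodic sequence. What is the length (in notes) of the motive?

Try groups of 4 (3 cells in 12 notes):
Bb3 F3 Db3 F3 | C4 G3 Eb3 G3 | D4 A3 F3 A3
Each cell is the previous one up a 2nd — so the unit is 4 notes.

4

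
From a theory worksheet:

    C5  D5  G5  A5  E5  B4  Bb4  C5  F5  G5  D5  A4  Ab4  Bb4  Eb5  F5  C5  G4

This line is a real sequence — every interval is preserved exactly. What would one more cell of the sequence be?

Unit = 6 notes; the statements start on C5, Bb4, Ab4, moving down a 2nd each time.
So cell 4 is Gb4 Ab4 Db5 Eb5 Bb4 F4.

Gb4 Ab4 Db5 Eb5 Bb4 F4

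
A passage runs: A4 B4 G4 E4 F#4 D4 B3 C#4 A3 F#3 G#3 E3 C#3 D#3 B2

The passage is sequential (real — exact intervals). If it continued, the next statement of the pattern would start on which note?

With a 3-note motive the entries are A4, E4, B3, F#3, C#3, each down a 4th from the previous.
The next head, down a 4th from C#3, is G#2.

G#2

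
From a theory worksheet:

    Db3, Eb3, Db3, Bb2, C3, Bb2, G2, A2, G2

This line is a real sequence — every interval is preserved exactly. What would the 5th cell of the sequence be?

C#2 D#2 C#2

The 3-note cells begin on Db3, Bb2, G2 — each down a 3rd from the last.
Extending down a 3rd: E2 → C#2.
Statement 5 starts on C#2 and keeps the same exact contour: C#2 D#2 C#2.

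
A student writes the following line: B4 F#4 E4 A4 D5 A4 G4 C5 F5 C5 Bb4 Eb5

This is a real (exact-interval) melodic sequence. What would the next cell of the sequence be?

Ab5 Eb5 Db5 Gb5

Taking 4-note groups, the heads are B4, D5, F5: the pattern moves up a 3rd.
Statement 4 starts on Ab5 and keeps the same exact contour: Ab5 Eb5 Db5 Gb5.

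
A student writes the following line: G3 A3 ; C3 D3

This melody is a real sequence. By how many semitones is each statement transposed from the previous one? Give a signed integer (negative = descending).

-7

With a 2-note motive the entries are G3, C3, each down a 5th from the previous.
G3→C3 is 48 − 55 = -7 semitones.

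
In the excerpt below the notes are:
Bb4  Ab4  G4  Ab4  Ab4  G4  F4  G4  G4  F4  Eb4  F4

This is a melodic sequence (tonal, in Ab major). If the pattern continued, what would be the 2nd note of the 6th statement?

With 4-note cells, note 2 of each statement runs Ab4, G4, F4.
Carrying that down a 2nd forward: Eb4 → Db4 → C4.

C4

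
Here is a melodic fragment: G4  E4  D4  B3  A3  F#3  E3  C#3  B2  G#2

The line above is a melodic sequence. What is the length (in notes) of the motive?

2

10 notes total. Splitting into 5 groups of 2:
G4 E4 | D4 B3 | A3 F#3 | E3 C#3 | B2 G#2
Each cell is the previous one down a 4th — so the unit is 2 notes.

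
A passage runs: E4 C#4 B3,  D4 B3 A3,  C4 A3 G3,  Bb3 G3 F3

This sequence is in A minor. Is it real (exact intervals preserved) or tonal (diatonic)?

real

Each cell has the same semitone pattern (-3, -2) — intervals are preserved exactly.
And C#4 lies outside A minor, so the sequence is real rather than tonal.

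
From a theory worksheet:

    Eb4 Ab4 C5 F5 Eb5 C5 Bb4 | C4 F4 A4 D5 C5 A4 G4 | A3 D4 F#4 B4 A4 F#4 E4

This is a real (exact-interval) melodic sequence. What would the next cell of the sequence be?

F#3 B3 D#4 G#4 F#4 D#4 C#4

Unit = 7 notes; the statements start on Eb4, C4, A3, moving down a 3rd each time.
Statement 4 starts on F#3 and keeps the same exact contour: F#3 B3 D#4 G#4 F#4 D#4 C#4.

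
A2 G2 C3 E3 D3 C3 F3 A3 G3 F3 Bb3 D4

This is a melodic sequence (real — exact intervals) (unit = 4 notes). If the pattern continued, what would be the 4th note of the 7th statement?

With 4-note cells, note 4 of each statement runs E3, A3, D4.
Each moves up a 4th. Continuing: G4 → C5 → F5 → Bb5.

Bb5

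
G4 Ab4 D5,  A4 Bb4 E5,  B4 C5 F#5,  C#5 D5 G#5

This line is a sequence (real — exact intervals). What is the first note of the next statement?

The 3-note cells begin on G4, A4, B4, C#5 — each up a 2nd from the last.
One more step up a 2nd gives D#5.

D#5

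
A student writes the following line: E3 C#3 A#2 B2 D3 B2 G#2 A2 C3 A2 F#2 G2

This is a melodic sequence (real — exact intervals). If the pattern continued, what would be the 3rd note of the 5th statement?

The unit is 4 notes. Position-3 pitches of the 3 shown cells: A#2, G#2, F#2.
Extending down a 2nd: E2 → D2.

D2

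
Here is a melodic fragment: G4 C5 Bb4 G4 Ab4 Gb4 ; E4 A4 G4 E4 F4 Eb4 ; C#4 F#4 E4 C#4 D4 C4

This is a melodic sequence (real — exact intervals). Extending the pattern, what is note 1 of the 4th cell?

A#3

With 6-note cells, note 1 of each statement runs G4, E4, C#4.
One more down a 3rd gives A#3.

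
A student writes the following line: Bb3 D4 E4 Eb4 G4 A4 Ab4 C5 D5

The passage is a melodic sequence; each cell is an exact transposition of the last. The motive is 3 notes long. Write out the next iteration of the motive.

With a 3-note motive the entries are Bb3, Eb4, Ab4, each up a 4th from the previous.
From Db5 the exact shape gives Db5 F5 G5.

Db5 F5 G5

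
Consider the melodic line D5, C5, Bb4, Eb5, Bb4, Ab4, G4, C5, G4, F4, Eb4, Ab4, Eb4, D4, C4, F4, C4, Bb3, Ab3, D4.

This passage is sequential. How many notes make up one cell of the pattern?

4

20 notes total. Splitting into 5 groups of 4:
D5 C5 Bb4 Eb5 | Bb4 Ab4 G4 C5 | G4 F4 Eb4 Ab4 | Eb4 D4 C4 F4 | C4 Bb3 Ab3 D4
Every group is a transposition down a 3rd of the one before; no shorter unit works.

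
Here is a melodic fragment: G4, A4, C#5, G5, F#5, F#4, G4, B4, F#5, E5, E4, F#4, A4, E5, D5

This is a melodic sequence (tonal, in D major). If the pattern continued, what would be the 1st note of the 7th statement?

A3

With 5-note cells, note 1 of each statement runs G4, F#4, E4.
Extending down a 2nd: D4 → C#4 → B3 → A3.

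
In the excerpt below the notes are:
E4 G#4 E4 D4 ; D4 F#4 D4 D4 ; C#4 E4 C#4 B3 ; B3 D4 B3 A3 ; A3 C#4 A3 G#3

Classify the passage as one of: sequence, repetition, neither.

neither

Note 4 of cell 2 is D4; if this were a sequence it would be C#4. No unit length gives a consistent transposition pattern.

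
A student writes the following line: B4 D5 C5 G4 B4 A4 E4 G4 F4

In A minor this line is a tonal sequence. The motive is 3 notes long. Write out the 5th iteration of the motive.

Taking 3-note groups, the heads are B4, G4, E4: the pattern moves down a 3rd.
Continuing the starts: C4 → A3.
Statement 5 starts on A3 and keeps the same diatonic contour: A3 C4 B3.

A3 C4 B3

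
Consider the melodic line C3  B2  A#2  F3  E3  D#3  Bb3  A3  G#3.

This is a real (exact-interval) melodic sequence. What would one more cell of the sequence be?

With a 3-note motive the entries are C3, F3, Bb3, each up a 4th from the previous.
Statement 4 starts on Eb4 and keeps the same exact contour: Eb4 D4 C#4.

Eb4 D4 C#4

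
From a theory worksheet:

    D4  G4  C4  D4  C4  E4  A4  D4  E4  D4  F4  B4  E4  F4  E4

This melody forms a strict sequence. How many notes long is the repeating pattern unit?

5

Try groups of 5 (3 cells in 15 notes):
D4 G4 C4 D4 C4 | E4 A4 D4 E4 D4 | F4 B4 E4 F4 E4
Each cell is the previous one up a 2nd — so the unit is 5 notes.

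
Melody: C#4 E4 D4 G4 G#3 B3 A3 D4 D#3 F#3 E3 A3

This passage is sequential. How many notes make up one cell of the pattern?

4

12 notes total. Splitting into 3 groups of 4:
C#4 E4 D4 G4 | G#3 B3 A3 D4 | D#3 F#3 E3 A3
Every group is a transposition down a 4th of the one before; no shorter unit works.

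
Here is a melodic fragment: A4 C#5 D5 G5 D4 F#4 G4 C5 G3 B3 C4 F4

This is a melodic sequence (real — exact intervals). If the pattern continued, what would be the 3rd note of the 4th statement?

With 4-note cells, note 3 of each statement runs D5, G4, C4.
One more down a 5th gives F3.

F3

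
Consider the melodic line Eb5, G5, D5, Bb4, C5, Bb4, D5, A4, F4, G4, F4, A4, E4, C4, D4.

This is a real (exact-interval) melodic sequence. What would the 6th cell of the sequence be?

D3 F#3 C#3 A2 B2

The 5-note cells begin on Eb5, Bb4, F4 — each down a 4th from the last.
Carrying on: C4 → G3 → D3.
Statement 6 starts on D3 and keeps the same exact contour: D3 F#3 C#3 A2 B2.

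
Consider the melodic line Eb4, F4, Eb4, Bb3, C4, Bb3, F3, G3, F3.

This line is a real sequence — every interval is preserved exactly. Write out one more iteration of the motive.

The 3-note cells begin on Eb4, Bb3, F3 — each down a 4th from the last.
From C3 the exact shape gives C3 D3 C3.

C3 D3 C3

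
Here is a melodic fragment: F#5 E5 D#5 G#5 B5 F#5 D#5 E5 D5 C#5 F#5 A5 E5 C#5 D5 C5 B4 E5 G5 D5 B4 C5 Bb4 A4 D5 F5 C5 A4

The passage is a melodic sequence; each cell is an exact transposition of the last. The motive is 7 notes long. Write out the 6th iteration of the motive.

Ab4 Gb4 F4 Bb4 Db5 Ab4 F4

Unit = 7 notes; the statements start on F#5, E5, D5, C5, moving down a 2nd each time.
Continuing the starts: Bb4 → Ab4.
From Ab4 the exact shape gives Ab4 Gb4 F4 Bb4 Db5 Ab4 F4.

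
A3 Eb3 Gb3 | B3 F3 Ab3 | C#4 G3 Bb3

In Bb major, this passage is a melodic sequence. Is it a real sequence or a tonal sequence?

Each cell has the same semitone pattern (-6, 3) — intervals are preserved exactly.
And Gb3 lies outside Bb major, so the sequence is real rather than tonal.

real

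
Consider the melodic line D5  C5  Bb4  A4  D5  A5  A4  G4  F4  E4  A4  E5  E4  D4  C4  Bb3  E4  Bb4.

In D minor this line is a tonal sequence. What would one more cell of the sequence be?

Bb3 A3 G3 F3 Bb3 F4

Unit = 6 notes; the statements start on D5, A4, E4, moving down a 4th each time.
Statement 4 starts on Bb3 and keeps the same diatonic contour: Bb3 A3 G3 F3 Bb3 F4.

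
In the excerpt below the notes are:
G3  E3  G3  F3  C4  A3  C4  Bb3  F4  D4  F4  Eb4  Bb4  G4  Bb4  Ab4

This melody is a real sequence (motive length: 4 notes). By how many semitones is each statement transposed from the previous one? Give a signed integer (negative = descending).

5

With a 4-note motive the entries are G3, C4, F4, Bb4, each up a 4th from the previous.
Counting half-steps from G3 to C4: 5.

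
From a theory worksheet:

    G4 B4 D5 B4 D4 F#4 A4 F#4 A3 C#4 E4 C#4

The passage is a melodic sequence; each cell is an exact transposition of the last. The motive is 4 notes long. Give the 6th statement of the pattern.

Taking 4-note groups, the heads are G4, D4, A3: the pattern moves down a 4th.
Carrying on: E3 → B2 → F#2.
Statement 6 starts on F#2 and keeps the same exact contour: F#2 A#2 C#3 A#2.

F#2 A#2 C#3 A#2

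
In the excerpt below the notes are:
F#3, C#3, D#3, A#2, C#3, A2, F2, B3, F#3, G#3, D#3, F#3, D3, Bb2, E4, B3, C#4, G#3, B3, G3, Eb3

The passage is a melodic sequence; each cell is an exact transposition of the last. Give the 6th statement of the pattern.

Taking 7-note groups, the heads are F#3, B3, E4: the pattern moves up a 4th.
Continuing the starts: A4 → D5 → G5.
Statement 6 starts on G5 and keeps the same exact contour: G5 D5 E5 B4 D5 Bb4 Gb4.

G5 D5 E5 B4 D5 Bb4 Gb4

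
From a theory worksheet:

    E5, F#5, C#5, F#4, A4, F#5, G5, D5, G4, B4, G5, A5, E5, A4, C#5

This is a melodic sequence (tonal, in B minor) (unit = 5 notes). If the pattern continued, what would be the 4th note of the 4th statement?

The unit is 5 notes. Position-4 pitches of the 3 shown cells: F#4, G4, A4.
One more up a 2nd gives B4.

B4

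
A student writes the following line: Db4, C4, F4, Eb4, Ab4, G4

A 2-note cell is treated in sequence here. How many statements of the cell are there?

3

6 notes in groups of 2 gives 6/2 = 3 statements.
Starts: Db4, F4, Ab4 — each up a 3rd.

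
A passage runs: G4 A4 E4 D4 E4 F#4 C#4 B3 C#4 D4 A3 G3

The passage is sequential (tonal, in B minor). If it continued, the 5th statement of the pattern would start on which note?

With a 4-note motive the entries are G4, E4, C#4, each down a 3rd from the previous.
Extending the heads down a 3rd: A3 → F#3.

F#3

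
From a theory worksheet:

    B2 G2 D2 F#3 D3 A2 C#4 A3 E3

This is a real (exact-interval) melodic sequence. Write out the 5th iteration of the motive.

D#5 B4 F#4

Taking 3-note groups, the heads are B2, F#3, C#4: the pattern moves up a 5th.
Carrying on: G#4 → D#5.
So cell 5 is D#5 B4 F#4.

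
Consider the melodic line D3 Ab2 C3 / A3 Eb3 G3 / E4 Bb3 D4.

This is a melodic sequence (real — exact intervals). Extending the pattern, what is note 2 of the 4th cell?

With 3-note cells, note 2 of each statement runs Ab2, Eb3, Bb3.
Each moves up a 5th; the next is F4.

F4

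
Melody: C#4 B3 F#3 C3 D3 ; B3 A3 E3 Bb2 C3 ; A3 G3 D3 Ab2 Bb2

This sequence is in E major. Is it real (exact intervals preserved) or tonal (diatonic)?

real

Each cell has the same semitone pattern (-2, -5, -6, 2) — intervals are preserved exactly.
And C3 lies outside E major, so the sequence is real rather than tonal.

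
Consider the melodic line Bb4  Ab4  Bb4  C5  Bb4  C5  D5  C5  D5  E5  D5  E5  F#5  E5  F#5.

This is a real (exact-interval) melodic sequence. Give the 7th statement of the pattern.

A#5 G#5 A#5

The 3-note cells begin on Bb4, C5, D5, E5, F#5 — each up a 2nd from the last.
Carrying on: G#5 → A#5.
From A#5 the exact shape gives A#5 G#5 A#5.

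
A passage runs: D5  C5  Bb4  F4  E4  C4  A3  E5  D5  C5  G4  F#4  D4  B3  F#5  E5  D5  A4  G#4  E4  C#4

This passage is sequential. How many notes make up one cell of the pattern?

7

Try groups of 7 (3 cells in 21 notes):
D5 C5 Bb4 F4 E4 C4 A3 | E5 D5 C5 G4 F#4 D4 B3 | F#5 E5 D5 A4 G#4 E4 C#4
Each cell is the previous one up a 2nd — so the unit is 7 notes.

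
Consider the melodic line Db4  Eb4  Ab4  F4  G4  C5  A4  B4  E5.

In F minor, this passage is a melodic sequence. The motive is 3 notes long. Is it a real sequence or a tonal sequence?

real

Each cell has the same semitone pattern (2, 5) — intervals are preserved exactly.
And A4 lies outside F minor, so the sequence is real rather than tonal.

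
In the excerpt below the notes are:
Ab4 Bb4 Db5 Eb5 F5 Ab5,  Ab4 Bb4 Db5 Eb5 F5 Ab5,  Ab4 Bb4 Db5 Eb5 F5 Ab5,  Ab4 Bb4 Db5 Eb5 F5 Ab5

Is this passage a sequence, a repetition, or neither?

Each 6-note cell is identical (Ab4 Bb4 Db5 Eb5 F5 Ab5), restated at the same pitch.

repetition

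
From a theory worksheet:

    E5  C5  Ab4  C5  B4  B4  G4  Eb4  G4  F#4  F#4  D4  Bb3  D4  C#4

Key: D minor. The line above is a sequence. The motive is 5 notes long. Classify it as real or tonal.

real

Each cell has the same semitone pattern (-4, -4, 4, -1) — intervals are preserved exactly.
And Ab4 lies outside D minor, so the sequence is real rather than tonal.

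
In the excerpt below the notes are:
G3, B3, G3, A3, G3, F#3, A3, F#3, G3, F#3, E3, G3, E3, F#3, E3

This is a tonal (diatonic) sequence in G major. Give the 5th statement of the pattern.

Unit = 5 notes; the statements start on G3, F#3, E3, moving down a 2nd each time.
Continuing the starts: D3 → C3.
So cell 5 is C3 E3 C3 D3 C3.

C3 E3 C3 D3 C3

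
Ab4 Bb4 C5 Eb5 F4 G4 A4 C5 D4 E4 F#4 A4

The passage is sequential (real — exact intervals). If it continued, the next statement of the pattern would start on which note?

The 4-note cells begin on Ab4, F4, D4 — each down a 3rd from the last.
The next head, down a 3rd from D4, is B3.

B3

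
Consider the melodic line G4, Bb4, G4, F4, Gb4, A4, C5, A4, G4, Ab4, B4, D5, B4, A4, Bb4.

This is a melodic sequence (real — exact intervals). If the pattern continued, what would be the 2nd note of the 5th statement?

F#5

Grouping in 5s, the 2nd note of each cell is Bb4, C5, D5.
Carrying that up a 2nd forward: E5 → F#5.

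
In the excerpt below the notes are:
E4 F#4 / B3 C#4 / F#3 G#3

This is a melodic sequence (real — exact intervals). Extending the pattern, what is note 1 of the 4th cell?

With 2-note cells, note 1 of each statement runs E4, B3, F#3.
From F#3, down a 4th gives C#3.

C#3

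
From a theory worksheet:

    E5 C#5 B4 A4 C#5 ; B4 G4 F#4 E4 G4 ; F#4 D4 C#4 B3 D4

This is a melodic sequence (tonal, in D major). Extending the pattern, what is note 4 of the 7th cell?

With 5-note cells, note 4 of each statement runs A4, E4, B3.
Carrying that down a 4th forward: F#3 → C#3 → G2 → D2.

D2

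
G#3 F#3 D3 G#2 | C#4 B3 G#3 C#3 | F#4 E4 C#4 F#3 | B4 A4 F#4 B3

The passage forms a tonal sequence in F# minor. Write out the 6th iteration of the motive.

The 4-note cells begin on G#3, C#4, F#4, B4 — each up a 4th from the last.
Continuing the starts: E5 → A5.
From A5 the diatonic shape gives A5 G#5 E5 A4.

A5 G#5 E5 A4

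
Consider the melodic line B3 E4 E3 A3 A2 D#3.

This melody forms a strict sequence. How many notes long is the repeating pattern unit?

2

6 notes total. Splitting into 3 groups of 2:
B3 E4 | E3 A3 | A2 D#3
Every group is a transposition down a 5th of the one before; no shorter unit works.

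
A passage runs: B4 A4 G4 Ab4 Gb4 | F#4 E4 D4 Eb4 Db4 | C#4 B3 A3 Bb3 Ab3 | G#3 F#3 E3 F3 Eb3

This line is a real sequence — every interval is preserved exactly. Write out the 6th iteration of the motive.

A#2 G#2 F#2 G2 F2

Unit = 5 notes; the statements start on B4, F#4, C#4, G#3, moving down a 4th each time.
Continuing the starts: D#3 → A#2.
From A#2 the exact shape gives A#2 G#2 F#2 G2 F2.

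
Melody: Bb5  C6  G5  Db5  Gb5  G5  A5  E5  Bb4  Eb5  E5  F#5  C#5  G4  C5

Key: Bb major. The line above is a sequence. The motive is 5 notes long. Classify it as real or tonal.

Each cell has the same semitone pattern (2, -5, -6, 5) — intervals are preserved exactly.
And Db5 lies outside Bb major, so the sequence is real rather than tonal.

real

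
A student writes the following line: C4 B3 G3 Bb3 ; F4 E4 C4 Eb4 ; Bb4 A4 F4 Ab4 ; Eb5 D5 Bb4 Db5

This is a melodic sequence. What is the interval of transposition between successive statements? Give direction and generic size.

up a 4th

Taking 4-note groups, the heads are C4, F4, Bb4, Eb5: the pattern moves up a 4th.
C4 to F4 is up a 4th.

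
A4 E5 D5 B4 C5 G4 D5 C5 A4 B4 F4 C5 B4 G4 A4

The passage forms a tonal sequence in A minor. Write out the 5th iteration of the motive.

Taking 5-note groups, the heads are A4, G4, F4: the pattern moves down a 2nd.
Extending down a 2nd: E4 → D4.
So cell 5 is D4 A4 G4 E4 F4.

D4 A4 G4 E4 F4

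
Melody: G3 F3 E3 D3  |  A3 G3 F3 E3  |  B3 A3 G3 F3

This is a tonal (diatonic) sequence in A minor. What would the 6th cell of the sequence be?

E4 D4 C4 B3

With a 4-note motive the entries are G3, A3, B3, each up a 2nd from the previous.
Extending up a 2nd: C4 → D4 → E4.
From E4 the diatonic shape gives E4 D4 C4 B3.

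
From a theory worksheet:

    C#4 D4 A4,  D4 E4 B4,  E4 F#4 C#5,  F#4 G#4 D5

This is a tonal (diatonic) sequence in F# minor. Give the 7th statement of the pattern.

Unit = 3 notes; the statements start on C#4, D4, E4, F#4, moving up a 2nd each time.
Continuing the starts: G#4 → A4 → B4.
Statement 7 starts on B4 and keeps the same diatonic contour: B4 C#5 G#5.

B4 C#5 G#5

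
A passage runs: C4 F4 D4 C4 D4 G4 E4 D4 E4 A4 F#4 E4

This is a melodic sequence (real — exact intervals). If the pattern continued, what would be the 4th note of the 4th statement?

Grouping in 4s, the 4th note of each cell is C4, D4, E4.
One more up a 2nd gives F#4.

F#4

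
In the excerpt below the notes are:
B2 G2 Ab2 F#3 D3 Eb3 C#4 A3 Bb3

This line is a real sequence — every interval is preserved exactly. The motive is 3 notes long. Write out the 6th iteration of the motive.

A#5 F#5 G5

Unit = 3 notes; the statements start on B2, F#3, C#4, moving up a 5th each time.
Carrying on: G#4 → D#5 → A#5.
From A#5 the exact shape gives A#5 F#5 G5.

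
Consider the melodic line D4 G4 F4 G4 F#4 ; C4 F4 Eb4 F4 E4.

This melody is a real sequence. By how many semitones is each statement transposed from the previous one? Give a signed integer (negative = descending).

-2

The 5-note cells begin on D4, C4 — each down a 2nd from the last.
D4 to C4 spans -2 semitones.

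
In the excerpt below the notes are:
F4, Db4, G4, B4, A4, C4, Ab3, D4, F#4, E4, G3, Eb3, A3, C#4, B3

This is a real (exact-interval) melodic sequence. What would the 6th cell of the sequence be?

E2 C2 F#2 A#2 G#2

Taking 5-note groups, the heads are F4, C4, G3: the pattern moves down a 4th.
Carrying on: D3 → A2 → E2.
So cell 6 is E2 C2 F#2 A#2 G#2.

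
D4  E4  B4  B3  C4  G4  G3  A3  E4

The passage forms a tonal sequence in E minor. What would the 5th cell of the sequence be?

C3 D3 A3

Taking 3-note groups, the heads are D4, B3, G3: the pattern moves down a 3rd.
Carrying on: E3 → C3.
From C3 the diatonic shape gives C3 D3 A3.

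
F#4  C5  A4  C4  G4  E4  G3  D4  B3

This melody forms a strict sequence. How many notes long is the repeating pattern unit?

3

There are 9 notes; a 3-note unit gives 3 cells:
F#4 C5 A4 | C4 G4 E4 | G3 D4 B3
Each cell is the previous one down a 4th — so the unit is 3 notes.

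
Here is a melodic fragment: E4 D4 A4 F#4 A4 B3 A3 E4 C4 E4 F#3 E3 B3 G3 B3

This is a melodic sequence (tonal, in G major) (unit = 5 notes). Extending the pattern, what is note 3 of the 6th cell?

The unit is 5 notes. Position-3 pitches of the 3 shown cells: A4, E4, B3.
Extending down a 4th: F#3 → C3 → G2.

G2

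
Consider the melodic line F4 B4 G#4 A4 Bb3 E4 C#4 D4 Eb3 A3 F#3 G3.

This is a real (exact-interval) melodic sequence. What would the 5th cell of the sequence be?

Unit = 4 notes; the statements start on F4, Bb3, Eb3, moving down a 5th each time.
Extending down a 5th: Ab2 → Db2.
From Db2 the exact shape gives Db2 G2 E2 F2.

Db2 G2 E2 F2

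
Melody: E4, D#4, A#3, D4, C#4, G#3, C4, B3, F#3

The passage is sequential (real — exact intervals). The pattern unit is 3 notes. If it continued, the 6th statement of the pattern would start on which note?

Gb3

Taking 3-note groups, the heads are E4, D4, C4: the pattern moves down a 2nd.
Continuing: Bb3 → Ab3 → Gb3. Statement 6 starts on Gb3.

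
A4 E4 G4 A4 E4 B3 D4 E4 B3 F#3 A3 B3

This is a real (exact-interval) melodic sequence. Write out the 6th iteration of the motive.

Unit = 4 notes; the statements start on A4, E4, B3, moving down a 4th each time.
Carrying on: F#3 → C#3 → G#2.
Statement 6 starts on G#2 and keeps the same exact contour: G#2 D#2 F#2 G#2.

G#2 D#2 F#2 G#2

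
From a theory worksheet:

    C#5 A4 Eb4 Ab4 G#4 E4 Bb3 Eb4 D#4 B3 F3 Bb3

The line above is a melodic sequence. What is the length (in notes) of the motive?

Try groups of 4 (3 cells in 12 notes):
C#5 A4 Eb4 Ab4 | G#4 E4 Bb3 Eb4 | D#4 B3 F3 Bb3
Every group is a transposition down a 4th of the one before; no shorter unit works.

4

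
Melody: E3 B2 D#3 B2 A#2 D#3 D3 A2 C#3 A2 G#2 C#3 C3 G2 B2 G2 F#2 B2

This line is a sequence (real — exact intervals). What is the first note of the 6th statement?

Taking 6-note groups, the heads are E3, D3, C3: the pattern moves down a 2nd.
Extending the heads down a 2nd: Bb2 → Ab2 → Gb2.

Gb2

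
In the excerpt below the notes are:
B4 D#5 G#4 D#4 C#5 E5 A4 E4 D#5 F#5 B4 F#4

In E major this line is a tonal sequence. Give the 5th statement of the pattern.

Taking 4-note groups, the heads are B4, C#5, D#5: the pattern moves up a 2nd.
Carrying on: E5 → F#5.
So cell 5 is F#5 A5 D#5 A4.

F#5 A5 D#5 A4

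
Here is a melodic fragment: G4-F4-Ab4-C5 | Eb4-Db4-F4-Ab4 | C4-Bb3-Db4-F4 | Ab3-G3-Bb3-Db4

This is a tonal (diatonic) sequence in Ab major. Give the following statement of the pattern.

With a 4-note motive the entries are G4, Eb4, C4, Ab3, each down a 3rd from the previous.
So cell 5 is F3 Eb3 G3 Bb3.

F3 Eb3 G3 Bb3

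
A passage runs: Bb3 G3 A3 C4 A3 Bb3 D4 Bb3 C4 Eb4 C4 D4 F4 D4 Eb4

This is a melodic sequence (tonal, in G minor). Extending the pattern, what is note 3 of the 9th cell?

Bb4

Grouping in 3s, the 3rd note of each cell is A3, Bb3, C4, D4, Eb4.
Carrying that up a 2nd forward: F4 → G4 → A4 → Bb4.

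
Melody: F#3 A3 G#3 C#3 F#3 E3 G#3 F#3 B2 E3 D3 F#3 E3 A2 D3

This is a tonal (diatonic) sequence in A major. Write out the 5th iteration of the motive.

Unit = 5 notes; the statements start on F#3, E3, D3, moving down a 2nd each time.
Carrying on: C#3 → B2.
So cell 5 is B2 D3 C#3 F#2 B2.

B2 D3 C#3 F#2 B2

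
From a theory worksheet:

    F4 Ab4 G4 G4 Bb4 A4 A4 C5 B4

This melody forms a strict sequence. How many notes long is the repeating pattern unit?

Try groups of 3 (3 cells in 9 notes):
F4 Ab4 G4 | G4 Bb4 A4 | A4 C5 B4
That's a consistent up a 2nd shift per cell, and no other grouping gives one.

3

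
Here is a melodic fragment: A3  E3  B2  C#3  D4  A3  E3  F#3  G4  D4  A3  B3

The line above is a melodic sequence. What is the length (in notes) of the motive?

4

12 notes total. Splitting into 3 groups of 4:
A3 E3 B2 C#3 | D4 A3 E3 F#3 | G4 D4 A3 B3
That's a consistent up a 4th shift per cell, and no other grouping gives one.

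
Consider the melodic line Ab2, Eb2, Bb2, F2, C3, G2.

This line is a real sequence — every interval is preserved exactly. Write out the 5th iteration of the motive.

Unit = 2 notes; the statements start on Ab2, Bb2, C3, moving up a 2nd each time.
Continuing the starts: D3 → E3.
So cell 5 is E3 B2.

E3 B2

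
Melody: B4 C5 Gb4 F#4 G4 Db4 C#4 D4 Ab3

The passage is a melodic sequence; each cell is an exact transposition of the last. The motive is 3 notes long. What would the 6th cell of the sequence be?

The 3-note cells begin on B4, F#4, C#4 — each down a 4th from the last.
Extending down a 4th: G#3 → D#3 → A#2.
From A#2 the exact shape gives A#2 B2 F2.

A#2 B2 F2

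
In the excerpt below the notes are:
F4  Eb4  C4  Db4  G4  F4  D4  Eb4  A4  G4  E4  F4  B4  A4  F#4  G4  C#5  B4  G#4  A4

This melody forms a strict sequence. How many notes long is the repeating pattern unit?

4

There are 20 notes; a 4-note unit gives 5 cells:
F4 Eb4 C4 Db4 | G4 F4 D4 Eb4 | A4 G4 E4 F4 | B4 A4 F#4 G4 | C#5 B4 G#4 A4
That's a consistent up a 2nd shift per cell, and no other grouping gives one.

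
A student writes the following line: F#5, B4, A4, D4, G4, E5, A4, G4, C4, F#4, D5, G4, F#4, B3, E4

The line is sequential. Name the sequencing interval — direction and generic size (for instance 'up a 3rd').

Unit = 5 notes; the statements start on F#5, E5, D5, moving down a 2nd each time.
F#5 to E5 is down a 2nd.

down a 2nd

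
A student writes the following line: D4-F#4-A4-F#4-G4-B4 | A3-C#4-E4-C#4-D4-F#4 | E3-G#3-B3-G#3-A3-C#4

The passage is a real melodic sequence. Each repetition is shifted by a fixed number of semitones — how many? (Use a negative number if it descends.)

With a 6-note motive the entries are D4, A3, E3, each down a 4th from the previous.
D4 to A3 spans -5 semitones.

-5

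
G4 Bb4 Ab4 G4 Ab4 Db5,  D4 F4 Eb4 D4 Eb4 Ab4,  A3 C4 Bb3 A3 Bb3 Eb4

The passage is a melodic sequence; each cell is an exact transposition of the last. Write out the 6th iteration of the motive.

F#2 A2 G2 F#2 G2 C3

Unit = 6 notes; the statements start on G4, D4, A3, moving down a 4th each time.
Carrying on: E3 → B2 → F#2.
From F#2 the exact shape gives F#2 A2 G2 F#2 G2 C3.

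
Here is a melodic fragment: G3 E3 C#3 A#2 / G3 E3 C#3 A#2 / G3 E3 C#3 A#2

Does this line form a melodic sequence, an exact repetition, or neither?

Each 4-note cell is identical (G3 E3 C#3 A#2), restated at the same pitch.

repetition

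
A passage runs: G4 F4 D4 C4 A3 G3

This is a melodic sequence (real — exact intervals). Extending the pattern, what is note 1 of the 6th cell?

With 2-note cells, note 1 of each statement runs G4, D4, A3.
Each moves down a 4th. Continuing: E3 → B2 → F#2.

F#2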